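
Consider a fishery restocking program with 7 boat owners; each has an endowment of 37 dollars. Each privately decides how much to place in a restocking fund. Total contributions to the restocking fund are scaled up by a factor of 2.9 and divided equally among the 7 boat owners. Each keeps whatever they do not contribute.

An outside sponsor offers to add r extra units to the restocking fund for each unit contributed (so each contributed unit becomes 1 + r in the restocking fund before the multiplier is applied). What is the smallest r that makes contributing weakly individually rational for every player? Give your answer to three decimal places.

With matching at rate r, one contributed unit becomes (1 + r) in the restocking fund and returns 2.9 × (1 + r) / 7 to the contributor.
Setting this equal to 1: 1 + r = 7/2.9 = 2.4138.
So the minimum matching rate is r = 2.4138 − 1 = 1.414.

1.414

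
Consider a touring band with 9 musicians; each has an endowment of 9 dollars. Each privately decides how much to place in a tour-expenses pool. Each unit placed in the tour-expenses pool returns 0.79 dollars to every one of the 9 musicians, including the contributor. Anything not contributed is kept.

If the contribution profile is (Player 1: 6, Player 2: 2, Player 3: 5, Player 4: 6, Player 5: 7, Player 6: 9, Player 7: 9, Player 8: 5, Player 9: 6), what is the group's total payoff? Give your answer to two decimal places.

417.05 dollars

Total contributed: 6 + 2 + 5 + 6 + 7 + 9 + 9 + 5 + 6 = 55; total kept: 9 × 9 − 55 = 26.
The tour-expenses pool pays out 0.79 × 9 × 55 = 391.05 in aggregate.
Group total = 26 + 391.05 = 417.05.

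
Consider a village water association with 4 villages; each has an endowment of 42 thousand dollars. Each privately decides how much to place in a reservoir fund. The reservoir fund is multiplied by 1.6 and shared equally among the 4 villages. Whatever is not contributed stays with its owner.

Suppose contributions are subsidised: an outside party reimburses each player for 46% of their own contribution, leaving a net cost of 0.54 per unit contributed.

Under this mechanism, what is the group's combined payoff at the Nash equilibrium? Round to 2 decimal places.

With the mechanism, a contributed unit returns (1.6/4) / 0.54 = 0.7407 per unit of net cost — still below 1 — so contributing 0 remains dominant for every player.
Everyone keeps their endowment and the group total is 4 × 42 = 168.

168.00 thousand dollars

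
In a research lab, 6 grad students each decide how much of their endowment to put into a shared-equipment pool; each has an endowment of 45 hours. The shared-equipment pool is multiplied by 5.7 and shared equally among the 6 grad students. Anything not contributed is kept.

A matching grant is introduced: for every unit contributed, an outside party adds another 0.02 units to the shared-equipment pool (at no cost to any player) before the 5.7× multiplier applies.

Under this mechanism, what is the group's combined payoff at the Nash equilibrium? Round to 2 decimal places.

With the mechanism, a contributed unit returns 5.7 × 1.02 / 6 = 0.9690 per unit of net cost — still below 1 — so contributing 0 remains dominant for every player.
At the Nash equilibrium no one contributes; group total payoff = 6 × 45 = 270.

270.00 hours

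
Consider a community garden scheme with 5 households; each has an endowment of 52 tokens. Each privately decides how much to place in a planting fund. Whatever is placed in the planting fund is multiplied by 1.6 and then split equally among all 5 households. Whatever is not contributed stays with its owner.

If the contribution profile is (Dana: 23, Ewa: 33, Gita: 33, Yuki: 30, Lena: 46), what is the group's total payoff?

359.00 tokens

Total contributed: 23 + 33 + 33 + 30 + 46 = 165; total kept: 5 × 52 − 165 = 95.
The planting fund pays out 1.6 × 165 = 264.00 in aggregate.
Group total = 95 + 264.00 = 359.00.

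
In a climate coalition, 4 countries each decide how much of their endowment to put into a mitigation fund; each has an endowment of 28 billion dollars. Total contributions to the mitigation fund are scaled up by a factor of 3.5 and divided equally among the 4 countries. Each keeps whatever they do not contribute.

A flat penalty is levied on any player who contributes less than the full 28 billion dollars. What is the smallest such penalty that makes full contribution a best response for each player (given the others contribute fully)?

Given the others contribute fully, the best deviation is to contribute 0 (any partial contribution still incurs the fine and gives up units whose private return 0.8750 is below 1).
Deviating from 28 to 0 saves 28 billion dollars but forfeits the deviator's share of the drop in the mitigation fund: 3.5/4 × 28 = 24.50.
So the deviation gain is 28 − 24.50 = 3.50, and the fine must be at least 3.50 billion dollars to wipe it out.

3.50 billion dollars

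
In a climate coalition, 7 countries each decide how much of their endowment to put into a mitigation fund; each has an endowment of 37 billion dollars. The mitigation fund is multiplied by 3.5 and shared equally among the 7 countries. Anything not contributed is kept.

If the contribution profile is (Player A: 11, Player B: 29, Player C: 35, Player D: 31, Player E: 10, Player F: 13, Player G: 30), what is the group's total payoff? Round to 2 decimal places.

Total contributed: 11 + 29 + 35 + 31 + 10 + 13 + 30 = 159; total kept: 7 × 37 − 159 = 100.
The mitigation fund pays out 3.5 × 159 = 556.50 in aggregate.
Group total = 100 + 556.50 = 656.50.

656.50 billion dollars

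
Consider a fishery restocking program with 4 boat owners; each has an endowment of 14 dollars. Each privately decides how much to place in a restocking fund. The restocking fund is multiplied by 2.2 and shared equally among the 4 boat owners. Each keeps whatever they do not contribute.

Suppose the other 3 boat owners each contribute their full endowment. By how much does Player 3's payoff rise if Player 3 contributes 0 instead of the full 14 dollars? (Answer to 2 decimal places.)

6.30 dollars

Switching from a contribution of 14 to 0 lets Player 3 keep an extra 14 dollars, but lowers the restocking fund by 14, which costs Player 3 their own share of that drop: 2.2/4 × 14 = 7.70.
Net gain = 14 − 7.70 = 6.30. The private return per contributed unit (0.5500) is below 1, so free-riding is indeed the best response regardless of what the others do.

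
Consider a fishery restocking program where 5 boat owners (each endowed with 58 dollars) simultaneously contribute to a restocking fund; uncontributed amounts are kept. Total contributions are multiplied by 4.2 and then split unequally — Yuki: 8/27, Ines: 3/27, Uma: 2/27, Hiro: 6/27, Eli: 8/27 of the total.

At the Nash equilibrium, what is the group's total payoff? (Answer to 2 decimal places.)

661.20 dollars

For player j, contributing a unit is worthwhile iff 4.2 × (j's share) ≥ 1, i.e. iff j's share is at least 0.2381.
The shares above 0.2381 belong to Yuki and Eli, contributing 58 each; the remaining 3 contribute 0. Total contributed: 116.
The restocking fund pays out 4.2 × 116 = 487.20 in total (split across the unequal shares, but the aggregate is all that matters for the group sum).
The 3 free-riders keep 58 each, adding 174. Group total = 174 + 487.20 = 661.20.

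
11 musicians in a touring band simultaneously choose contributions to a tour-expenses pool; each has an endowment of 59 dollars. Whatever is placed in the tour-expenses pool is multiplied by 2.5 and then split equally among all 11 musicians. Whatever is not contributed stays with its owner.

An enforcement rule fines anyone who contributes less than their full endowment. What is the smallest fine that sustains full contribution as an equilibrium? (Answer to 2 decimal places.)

45.59 dollars

Given the others contribute fully, the best deviation is to contribute 0 (any partial contribution still incurs the fine and gives up units whose private return 0.2273 is below 1).
Deviating from 59 to 0 saves 59 dollars but forfeits the deviator's share of the drop in the tour-expenses pool: 2.5/11 × 59 = 13.41.
So the deviation gain is 59 − 13.41 = 45.59, and the fine must be at least 45.59 dollars to wipe it out.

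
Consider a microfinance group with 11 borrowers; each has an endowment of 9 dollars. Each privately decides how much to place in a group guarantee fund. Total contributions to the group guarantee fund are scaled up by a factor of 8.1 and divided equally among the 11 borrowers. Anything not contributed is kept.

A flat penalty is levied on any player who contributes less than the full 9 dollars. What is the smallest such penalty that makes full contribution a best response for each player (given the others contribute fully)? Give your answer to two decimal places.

2.37 dollars

Given the others contribute fully, the best deviation is to contribute 0 (any partial contribution still incurs the fine and gives up units whose private return 0.7364 is below 1).
Deviating from 9 to 0 saves 9 dollars but forfeits the deviator's share of the drop in the group guarantee fund: 8.1/11 × 9 = 6.63.
So the deviation gain is 9 − 6.63 = 2.37, and the fine must be at least 2.37 dollars to wipe it out.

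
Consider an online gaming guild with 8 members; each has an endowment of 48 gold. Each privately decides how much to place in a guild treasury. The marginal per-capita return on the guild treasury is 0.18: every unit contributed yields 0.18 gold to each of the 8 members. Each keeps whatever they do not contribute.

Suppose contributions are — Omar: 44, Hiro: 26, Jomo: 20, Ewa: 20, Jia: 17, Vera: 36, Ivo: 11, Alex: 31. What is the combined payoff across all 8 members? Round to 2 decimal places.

474.20 gold

Total contributed: 44 + 26 + 20 + 20 + 17 + 36 + 11 + 31 = 205; total kept: 8 × 48 − 205 = 179.
The guild treasury pays out 0.18 × 8 × 205 = 295.20 in aggregate.
Group total = 179 + 295.20 = 474.20.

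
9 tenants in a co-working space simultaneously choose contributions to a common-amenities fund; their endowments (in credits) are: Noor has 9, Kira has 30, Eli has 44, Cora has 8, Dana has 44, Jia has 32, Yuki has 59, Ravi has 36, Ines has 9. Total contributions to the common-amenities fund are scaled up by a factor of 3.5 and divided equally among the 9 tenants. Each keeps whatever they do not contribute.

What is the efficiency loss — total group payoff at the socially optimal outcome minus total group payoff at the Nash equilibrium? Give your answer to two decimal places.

The private return per contributed unit is 3.5/9 = 0.3889 < 1 for every player regardless of endowment, so the Nash equilibrium is zero contribution and the group total is Σ E_j = 9 + 30 + 44 + 8 + 44 + 32 + 59 + 36 + 9 = 271.
Each contributed unit returns 3.500 to the group, so the social optimum is full contribution by everyone: group total = 3.500 × 271 = 948.50.
Efficiency loss = (3.500 − 1) × 271 = 677.50.

677.50 credits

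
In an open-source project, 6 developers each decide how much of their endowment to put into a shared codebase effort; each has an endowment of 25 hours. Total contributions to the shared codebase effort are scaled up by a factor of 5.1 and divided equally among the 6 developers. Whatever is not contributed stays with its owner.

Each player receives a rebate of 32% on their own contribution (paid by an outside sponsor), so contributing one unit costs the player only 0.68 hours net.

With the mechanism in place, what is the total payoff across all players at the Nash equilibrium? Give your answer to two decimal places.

813.00 hours

Under the mechanism each unit contributed yields (5.1/6) / 0.68 = 1.2500 back to its contributor per unit of net cost, which exceeds 1, making full contribution the dominant choice for everyone.
At the Nash equilibrium everyone contributes 25. Group total payoff = 6 × (25 × 0.32 + 5.1 × 25) = 813.00.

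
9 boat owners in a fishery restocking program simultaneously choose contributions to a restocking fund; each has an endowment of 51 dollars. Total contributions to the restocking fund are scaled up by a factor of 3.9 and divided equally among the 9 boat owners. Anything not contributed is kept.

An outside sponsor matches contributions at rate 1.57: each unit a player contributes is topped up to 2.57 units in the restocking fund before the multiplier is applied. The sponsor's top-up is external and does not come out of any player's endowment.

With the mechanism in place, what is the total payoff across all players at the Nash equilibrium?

The effective private return per unit is now 3.9 × 2.57 / 9 = 1.1137 > 1, so every player's dominant strategy flips to full contribution.
At the Nash equilibrium everyone contributes 51. Group total payoff = 3.9 × 2.57 × 459 = 4600.56.

4600.56 dollars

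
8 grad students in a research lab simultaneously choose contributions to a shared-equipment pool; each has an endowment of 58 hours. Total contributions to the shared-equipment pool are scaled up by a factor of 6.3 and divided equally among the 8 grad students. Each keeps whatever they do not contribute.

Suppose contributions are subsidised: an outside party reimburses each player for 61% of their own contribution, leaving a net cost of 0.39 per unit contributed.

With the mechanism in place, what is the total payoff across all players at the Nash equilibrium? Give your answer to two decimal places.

3206.24 hours

The effective private return per unit is now (6.3/8) / 0.39 = 2.0192 > 1, so every player's dominant strategy flips to full contribution.
At the Nash equilibrium everyone contributes 58. Group total payoff = 8 × (58 × 0.61 + 6.3 × 58) = 3206.24.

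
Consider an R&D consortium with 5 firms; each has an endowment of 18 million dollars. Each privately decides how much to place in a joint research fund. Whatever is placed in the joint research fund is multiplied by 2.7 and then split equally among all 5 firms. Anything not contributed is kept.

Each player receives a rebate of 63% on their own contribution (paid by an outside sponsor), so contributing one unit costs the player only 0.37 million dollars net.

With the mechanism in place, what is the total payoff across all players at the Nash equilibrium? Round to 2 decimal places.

The effective private return per unit is now (2.7/5) / 0.37 = 1.4595 > 1, so every player's dominant strategy flips to full contribution.
So the Nash equilibrium is full contribution by all 5; the group earns 5 × (18 × 0.63 + 2.7 × 18) = 299.70.

299.70 million dollars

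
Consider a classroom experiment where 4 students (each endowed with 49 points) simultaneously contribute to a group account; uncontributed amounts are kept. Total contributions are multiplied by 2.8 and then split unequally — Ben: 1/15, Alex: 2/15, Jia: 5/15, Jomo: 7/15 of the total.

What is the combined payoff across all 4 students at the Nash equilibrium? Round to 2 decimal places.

For player j, contributing a unit is worthwhile iff 2.8 × (j's share) ≥ 1, i.e. iff j's share is at least 0.3571.
The only share above 0.3571 is Jomo's 7/15, contributing 49; the remaining 3 contribute 0. Total contributed: 49.
The group account pays out 2.8 × 49 = 137.20 in total (split across the unequal shares, but the aggregate is all that matters for the group sum).
The 3 free-riders keep 49 each, adding 147. Group total = 147 + 137.20 = 284.20.

284.20 points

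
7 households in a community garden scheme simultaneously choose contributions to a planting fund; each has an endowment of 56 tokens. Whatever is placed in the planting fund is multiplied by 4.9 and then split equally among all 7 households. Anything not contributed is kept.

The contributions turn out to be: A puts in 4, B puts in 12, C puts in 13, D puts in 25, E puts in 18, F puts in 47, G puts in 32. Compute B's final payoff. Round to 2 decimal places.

149.70 tokens

Total contributed: 4 + 12 + 13 + 25 + 18 + 47 + 32 = 151.
Each receives 4.9 × 151 / 7 = 105.70 from the planting fund.
B keeps 56 − 12 = 44, so B's payoff is 44 + 105.70 = 149.70.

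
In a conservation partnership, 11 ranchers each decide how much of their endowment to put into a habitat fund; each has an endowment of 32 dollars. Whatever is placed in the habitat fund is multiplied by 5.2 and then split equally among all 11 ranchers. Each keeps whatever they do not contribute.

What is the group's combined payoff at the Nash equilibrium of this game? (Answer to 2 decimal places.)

Each contributed unit returns 5.2/11 = 0.4727 to its contributor — below 1 — so contributing 0 is dominant for every player. At the Nash equilibrium everyone keeps their 32, and the group total is 11 × 32 = 352.

352.00 dollars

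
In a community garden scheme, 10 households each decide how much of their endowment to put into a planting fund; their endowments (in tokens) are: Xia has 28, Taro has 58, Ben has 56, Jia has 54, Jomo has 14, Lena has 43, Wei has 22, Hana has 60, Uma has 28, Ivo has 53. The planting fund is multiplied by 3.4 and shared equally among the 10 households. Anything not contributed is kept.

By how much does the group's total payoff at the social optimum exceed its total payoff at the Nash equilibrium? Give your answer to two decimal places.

998.40 tokens

The private return per contributed unit is 3.4/10 = 0.3400 < 1 for every player regardless of endowment, so the Nash equilibrium is zero contribution and the group total is Σ E_j = 28 + 58 + 56 + 54 + 14 + 43 + 22 + 60 + 28 + 53 = 416.
Each contributed unit returns 3.400 to the group, so the social optimum is full contribution by everyone: group total = 3.400 × 416 = 1414.40.
Efficiency loss = (3.400 − 1) × 416 = 998.40.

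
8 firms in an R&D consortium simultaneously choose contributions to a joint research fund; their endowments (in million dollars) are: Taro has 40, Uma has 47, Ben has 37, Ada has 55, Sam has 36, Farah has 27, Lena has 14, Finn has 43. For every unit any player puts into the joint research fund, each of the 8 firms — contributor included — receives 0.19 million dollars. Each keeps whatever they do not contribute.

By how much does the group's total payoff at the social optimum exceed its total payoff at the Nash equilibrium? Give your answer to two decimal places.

155.48 million dollars

The private return per contributed unit is 0.19 < 1 for everyone, so the Nash equilibrium is zero contribution and the group total is Σ E_j = 40 + 47 + 37 + 55 + 36 + 27 + 14 + 43 = 299.
Each contributed unit returns 1.520 to the group, so the social optimum is full contribution by everyone: group total = 1.520 × 299 = 454.48.
Efficiency loss = (1.520 − 1) × 299 = 155.48.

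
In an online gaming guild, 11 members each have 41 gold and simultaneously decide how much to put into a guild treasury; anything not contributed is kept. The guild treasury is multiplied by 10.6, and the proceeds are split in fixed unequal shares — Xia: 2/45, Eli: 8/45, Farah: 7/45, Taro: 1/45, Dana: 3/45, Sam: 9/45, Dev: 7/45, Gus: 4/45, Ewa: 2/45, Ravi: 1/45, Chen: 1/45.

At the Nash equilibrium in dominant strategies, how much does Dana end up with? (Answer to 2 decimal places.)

A player with share s gets back 10.6·s per unit contributed, so full contribution is dominant for anyone with s > 1/10.6 = 0.0943 and zero contribution is dominant for anyone below.
The shares above 0.0943 belong to Eli, Farah, Sam and Dev, contributing 41 each; the remaining 7 contribute 0. Total contributed: 164.
Dana keeps 41 and receives 10.6 × 164 × 3/45 = 115.89 from the guild treasury, for a payoff of 156.89.

156.89 gold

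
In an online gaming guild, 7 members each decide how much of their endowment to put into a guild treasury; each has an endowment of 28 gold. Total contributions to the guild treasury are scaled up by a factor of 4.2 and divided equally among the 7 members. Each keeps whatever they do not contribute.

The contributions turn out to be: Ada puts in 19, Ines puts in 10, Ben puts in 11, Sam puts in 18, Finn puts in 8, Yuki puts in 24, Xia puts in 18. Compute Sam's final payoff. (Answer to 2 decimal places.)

Total contributed: 19 + 10 + 11 + 18 + 8 + 24 + 18 = 108.
Each receives 4.2 × 108 / 7 = 64.80 from the guild treasury.
Sam keeps 28 − 18 = 10, so Sam's payoff is 10 + 64.80 = 74.80.

74.80 gold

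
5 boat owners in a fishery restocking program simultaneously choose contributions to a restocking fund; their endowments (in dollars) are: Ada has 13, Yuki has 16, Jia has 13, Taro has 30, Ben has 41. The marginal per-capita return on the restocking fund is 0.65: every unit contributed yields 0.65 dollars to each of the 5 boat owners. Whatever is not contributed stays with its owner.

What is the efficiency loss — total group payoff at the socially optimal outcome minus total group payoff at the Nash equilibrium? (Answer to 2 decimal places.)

254.25 dollars

The private return per contributed unit is 0.65 < 1 for everyone, so the Nash equilibrium is zero contribution and the group total is Σ E_j = 13 + 16 + 13 + 30 + 41 = 113.
Each contributed unit returns 3.250 to the group, so the social optimum is full contribution by everyone: group total = 3.250 × 113 = 367.25.
Efficiency loss = (3.250 − 1) × 113 = 254.25.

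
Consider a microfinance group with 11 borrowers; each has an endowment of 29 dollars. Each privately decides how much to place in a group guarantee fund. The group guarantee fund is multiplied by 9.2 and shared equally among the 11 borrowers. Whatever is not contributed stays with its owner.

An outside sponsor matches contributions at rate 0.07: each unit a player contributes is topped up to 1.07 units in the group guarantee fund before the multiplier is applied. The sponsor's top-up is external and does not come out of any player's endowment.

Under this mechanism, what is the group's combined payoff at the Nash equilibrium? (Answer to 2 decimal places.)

319.00 dollars

The effective private return is 9.2 × 1.07 / 11 = 0.8949, which is still under 1, so the mechanism doesn't change anyone's dominant strategy: zero contribution.
Everyone keeps their endowment and the group total is 11 × 29 = 319.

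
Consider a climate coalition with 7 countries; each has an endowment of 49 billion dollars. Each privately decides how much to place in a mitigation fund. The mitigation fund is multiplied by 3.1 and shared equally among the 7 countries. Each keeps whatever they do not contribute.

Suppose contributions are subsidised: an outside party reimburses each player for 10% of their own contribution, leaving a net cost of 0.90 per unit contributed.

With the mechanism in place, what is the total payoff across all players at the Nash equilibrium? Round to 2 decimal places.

343.00 billion dollars

Even with the mechanism, each unit contributed returns only (3.1/7) / 0.90 = 0.4921 per unit of net cost, so contributing nothing is still dominant.
At the Nash equilibrium no one contributes; group total payoff = 7 × 49 = 343.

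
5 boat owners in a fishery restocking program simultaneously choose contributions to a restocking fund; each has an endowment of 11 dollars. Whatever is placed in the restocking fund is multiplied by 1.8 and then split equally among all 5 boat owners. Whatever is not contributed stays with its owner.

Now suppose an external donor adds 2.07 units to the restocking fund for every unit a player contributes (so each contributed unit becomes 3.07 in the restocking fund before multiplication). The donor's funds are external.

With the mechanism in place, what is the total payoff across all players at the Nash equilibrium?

The effective private return per unit is now 1.8 × 3.07 / 5 = 1.1052 > 1, so every player's dominant strategy flips to full contribution.
So the Nash equilibrium is full contribution by all 5; the group earns 1.8 × 3.07 × 55 = 303.93.

303.93 dollars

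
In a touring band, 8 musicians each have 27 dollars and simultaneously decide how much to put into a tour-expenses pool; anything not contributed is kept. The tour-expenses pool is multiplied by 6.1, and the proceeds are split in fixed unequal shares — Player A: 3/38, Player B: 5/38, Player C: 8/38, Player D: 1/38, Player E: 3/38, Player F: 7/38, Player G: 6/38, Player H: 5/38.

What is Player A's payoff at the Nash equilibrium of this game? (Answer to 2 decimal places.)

53.01 dollars

Player j's private return per contributed unit is 6.1 × (j's share). Contributing is weakly dominant for j when that share is at least 1/6.1 = 0.1639, and contributing 0 is dominant otherwise.
Player C and Player F are above the threshold, contributing 27 each; the remaining 6 contribute 0. Total contributed: 54.
Player A keeps 27 and receives 6.1 × 54 × 3/38 = 26.01 from the tour-expenses pool, for a payoff of 53.01.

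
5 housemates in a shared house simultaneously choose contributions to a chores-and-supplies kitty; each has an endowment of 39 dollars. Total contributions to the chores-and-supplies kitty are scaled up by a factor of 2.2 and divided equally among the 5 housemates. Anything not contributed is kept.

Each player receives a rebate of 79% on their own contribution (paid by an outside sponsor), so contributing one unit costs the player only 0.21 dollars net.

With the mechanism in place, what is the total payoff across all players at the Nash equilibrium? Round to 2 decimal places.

583.05 dollars

With the mechanism, a contributed unit returns (2.2/5) / 0.21 = 2.0952 per unit of net cost to the contributor — now above 1 — so contributing fully is weakly dominant for every player.
So the Nash equilibrium is full contribution by all 5; the group earns 5 × (39 × 0.79 + 2.2 × 39) = 583.05.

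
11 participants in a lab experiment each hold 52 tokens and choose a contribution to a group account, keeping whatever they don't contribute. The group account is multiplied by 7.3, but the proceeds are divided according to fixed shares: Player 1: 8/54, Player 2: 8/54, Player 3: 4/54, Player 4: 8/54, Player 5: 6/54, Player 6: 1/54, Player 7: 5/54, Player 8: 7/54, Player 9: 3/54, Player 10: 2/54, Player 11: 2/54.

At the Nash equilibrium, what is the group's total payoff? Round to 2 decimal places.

A player with share s gets back 7.3·s per unit contributed, so full contribution is dominant for anyone with s > 1/7.3 = 0.1370 and zero contribution is dominant for anyone below.
Player 1, Player 2 and Player 4 are above the threshold, contributing 52 each; the remaining 8 contribute 0. Total contributed: 156.
The group account pays out 7.3 × 156 = 1138.80 in total (split across the unequal shares, but the aggregate is all that matters for the group sum).
The 8 free-riders keep 52 each, adding 416. Group total = 416 + 1138.80 = 1554.80.

1554.80 tokens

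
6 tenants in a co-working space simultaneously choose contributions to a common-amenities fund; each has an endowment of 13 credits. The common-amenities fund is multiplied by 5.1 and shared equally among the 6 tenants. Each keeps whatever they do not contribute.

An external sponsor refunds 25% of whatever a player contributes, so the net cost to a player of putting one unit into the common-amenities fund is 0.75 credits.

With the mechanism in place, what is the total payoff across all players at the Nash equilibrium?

With the mechanism, a contributed unit returns (5.1/6) / 0.75 = 1.1333 per unit of net cost to the contributor — now above 1 — so contributing fully is weakly dominant for every player.
At the Nash equilibrium everyone contributes 13. Group total payoff = 6 × (13 × 0.25 + 5.1 × 13) = 417.30.

417.30 credits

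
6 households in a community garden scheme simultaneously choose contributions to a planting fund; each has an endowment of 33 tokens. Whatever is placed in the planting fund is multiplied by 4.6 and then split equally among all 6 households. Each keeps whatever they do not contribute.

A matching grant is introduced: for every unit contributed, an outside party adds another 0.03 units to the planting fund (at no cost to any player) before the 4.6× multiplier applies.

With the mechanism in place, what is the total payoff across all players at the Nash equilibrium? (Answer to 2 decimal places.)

198.00 tokens

The effective private return is 4.6 × 1.03 / 6 = 0.7897, which is still under 1, so the mechanism doesn't change anyone's dominant strategy: zero contribution.
At the Nash equilibrium no one contributes; group total payoff = 6 × 33 = 198.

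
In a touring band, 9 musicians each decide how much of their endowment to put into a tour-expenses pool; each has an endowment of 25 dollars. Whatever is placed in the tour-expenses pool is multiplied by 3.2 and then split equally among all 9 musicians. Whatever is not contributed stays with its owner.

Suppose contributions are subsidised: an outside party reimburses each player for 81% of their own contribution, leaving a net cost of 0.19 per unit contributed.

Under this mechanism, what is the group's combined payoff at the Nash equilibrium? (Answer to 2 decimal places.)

902.25 dollars

Under the mechanism each unit contributed yields (3.2/9) / 0.19 = 1.8713 back to its contributor per unit of net cost, which exceeds 1, making full contribution the dominant choice for everyone.
At the Nash equilibrium everyone contributes 25. Group total payoff = 9 × (25 × 0.81 + 3.2 × 25) = 902.25.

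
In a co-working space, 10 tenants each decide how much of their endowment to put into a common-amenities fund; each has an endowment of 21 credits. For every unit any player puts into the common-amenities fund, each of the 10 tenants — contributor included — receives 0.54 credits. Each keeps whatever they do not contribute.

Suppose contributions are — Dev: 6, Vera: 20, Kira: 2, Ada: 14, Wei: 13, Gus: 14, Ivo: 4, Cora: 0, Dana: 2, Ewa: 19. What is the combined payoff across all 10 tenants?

Total contributed: 6 + 20 + 2 + 14 + 13 + 14 + 4 + 0 + 2 + 19 = 94; total kept: 10 × 21 − 94 = 116.
The common-amenities fund pays out 0.54 × 10 × 94 = 507.60 in aggregate.
Group total = 116 + 507.60 = 623.60.

623.60 credits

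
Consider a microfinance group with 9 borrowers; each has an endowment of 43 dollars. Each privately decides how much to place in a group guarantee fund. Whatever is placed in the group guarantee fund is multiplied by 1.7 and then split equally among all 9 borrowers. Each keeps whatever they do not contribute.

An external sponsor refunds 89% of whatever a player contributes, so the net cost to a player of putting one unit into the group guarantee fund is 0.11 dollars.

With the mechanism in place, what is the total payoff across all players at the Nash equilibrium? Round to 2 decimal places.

1002.33 dollars

With the mechanism, a contributed unit returns (1.7/9) / 0.11 = 1.7172 per unit of net cost to the contributor — now above 1 — so contributing fully is weakly dominant for every player.
At the Nash equilibrium everyone contributes 43. Group total payoff = 9 × (43 × 0.89 + 1.7 × 43) = 1002.33.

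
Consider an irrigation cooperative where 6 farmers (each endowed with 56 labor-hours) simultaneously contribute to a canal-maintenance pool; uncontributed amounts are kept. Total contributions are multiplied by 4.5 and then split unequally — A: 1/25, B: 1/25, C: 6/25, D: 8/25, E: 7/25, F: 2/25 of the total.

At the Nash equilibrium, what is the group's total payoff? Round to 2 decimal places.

924.00 labor-hours

A player with share s gets back 4.5·s per unit contributed, so full contribution is dominant for anyone with s > 1/4.5 = 0.2222 and zero contribution is dominant for anyone below.
C, D and E clear that bar, contributing 56 each; the remaining 3 contribute 0. Total contributed: 168.
The canal-maintenance pool pays out 4.5 × 168 = 756.00 in total (split across the unequal shares, but the aggregate is all that matters for the group sum).
The 3 free-riders keep 56 each, adding 168. Group total = 168 + 756.00 = 924.00.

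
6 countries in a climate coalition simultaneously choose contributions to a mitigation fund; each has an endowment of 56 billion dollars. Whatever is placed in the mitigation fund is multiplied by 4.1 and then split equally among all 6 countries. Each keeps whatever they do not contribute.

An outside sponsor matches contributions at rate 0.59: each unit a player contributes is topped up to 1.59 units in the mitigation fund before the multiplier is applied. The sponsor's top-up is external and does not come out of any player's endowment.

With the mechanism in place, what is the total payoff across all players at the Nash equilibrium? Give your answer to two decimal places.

The effective private return per unit is now 4.1 × 1.59 / 6 = 1.0865 > 1, so every player's dominant strategy flips to full contribution.
So the Nash equilibrium is full contribution by all 6; the group earns 4.1 × 1.59 × 336 = 2190.38.

2190.38 billion dollars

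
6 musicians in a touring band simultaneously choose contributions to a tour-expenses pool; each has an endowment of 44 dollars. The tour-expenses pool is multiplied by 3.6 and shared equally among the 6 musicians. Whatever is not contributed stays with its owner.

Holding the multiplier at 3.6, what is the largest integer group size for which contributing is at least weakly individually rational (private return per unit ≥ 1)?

Private return per unit is 3.6/(group size), which is ≥ 1 whenever the group size is ≤ 3.6.
The largest such integer is 3.

3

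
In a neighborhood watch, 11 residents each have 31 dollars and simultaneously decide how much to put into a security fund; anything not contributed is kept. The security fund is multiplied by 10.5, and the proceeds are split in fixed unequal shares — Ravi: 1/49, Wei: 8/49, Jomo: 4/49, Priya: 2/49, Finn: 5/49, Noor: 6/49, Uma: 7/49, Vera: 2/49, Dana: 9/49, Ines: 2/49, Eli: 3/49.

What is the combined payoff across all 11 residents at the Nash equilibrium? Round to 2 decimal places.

1813.50 dollars

A player with share s gets back 10.5·s per unit contributed, so full contribution is dominant for anyone with s > 1/10.5 = 0.0952 and zero contribution is dominant for anyone below.
Wei, Finn, Noor, Uma and Dana are above the threshold, contributing 31 each; the remaining 6 contribute 0. Total contributed: 155.
The security fund pays out 10.5 × 155 = 1627.50 in total (split across the unequal shares, but the aggregate is all that matters for the group sum).
The 6 free-riders keep 31 each, adding 186. Group total = 186 + 1627.50 = 1813.50.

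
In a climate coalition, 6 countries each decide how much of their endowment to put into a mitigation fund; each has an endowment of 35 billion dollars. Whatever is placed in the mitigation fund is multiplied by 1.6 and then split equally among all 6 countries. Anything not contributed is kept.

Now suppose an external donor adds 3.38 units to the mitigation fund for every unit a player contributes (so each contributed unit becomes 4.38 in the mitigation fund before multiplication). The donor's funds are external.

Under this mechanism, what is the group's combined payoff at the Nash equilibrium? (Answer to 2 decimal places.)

1471.68 billion dollars

With the mechanism, a contributed unit returns 1.6 × 4.38 / 6 = 1.1680 per unit of net cost to the contributor — now above 1 — so contributing fully is weakly dominant for every player.
At the Nash equilibrium everyone contributes 35. Group total payoff = 1.6 × 4.38 × 210 = 1471.68.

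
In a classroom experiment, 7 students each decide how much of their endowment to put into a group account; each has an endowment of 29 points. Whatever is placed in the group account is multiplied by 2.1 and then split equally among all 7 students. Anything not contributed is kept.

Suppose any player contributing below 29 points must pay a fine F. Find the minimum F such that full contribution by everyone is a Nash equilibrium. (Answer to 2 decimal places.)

20.30 points

Given the others contribute fully, the best deviation is to contribute 0 (any partial contribution still incurs the fine and gives up units whose private return 0.3000 is below 1).
Deviating from 29 to 0 saves 29 points but forfeits the deviator's share of the drop in the group account: 2.1/7 × 29 = 8.70.
So the deviation gain is 29 − 8.70 = 20.30, and the fine must be at least 20.30 points to wipe it out.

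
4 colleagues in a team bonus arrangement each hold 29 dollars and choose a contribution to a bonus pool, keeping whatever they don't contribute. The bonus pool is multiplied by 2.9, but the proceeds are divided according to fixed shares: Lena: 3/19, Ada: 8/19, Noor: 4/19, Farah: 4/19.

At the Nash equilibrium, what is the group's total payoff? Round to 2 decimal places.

171.10 dollars

Player j's private return per contributed unit is 2.9 × (j's share). Contributing is weakly dominant for j when that share is at least 1/2.9 = 0.3448, and contributing 0 is dominant otherwise.
The only share above 0.3448 is Ada's 8/19, contributing 29; the remaining 3 contribute 0. Total contributed: 29.
The bonus pool pays out 2.9 × 29 = 84.10 in total (split across the unequal shares, but the aggregate is all that matters for the group sum).
The 3 free-riders keep 29 each, adding 87. Group total = 87 + 84.10 = 171.10.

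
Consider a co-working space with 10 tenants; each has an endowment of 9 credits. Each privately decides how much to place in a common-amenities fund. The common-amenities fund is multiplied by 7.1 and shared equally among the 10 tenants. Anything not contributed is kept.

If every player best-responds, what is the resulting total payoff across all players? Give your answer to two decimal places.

90.00 credits

Each contributed unit returns 7.1/10 = 0.7100 to its contributor — below 1 — so contributing 0 is dominant for every player. At the Nash equilibrium everyone keeps their 9, and the group total is 10 × 9 = 90.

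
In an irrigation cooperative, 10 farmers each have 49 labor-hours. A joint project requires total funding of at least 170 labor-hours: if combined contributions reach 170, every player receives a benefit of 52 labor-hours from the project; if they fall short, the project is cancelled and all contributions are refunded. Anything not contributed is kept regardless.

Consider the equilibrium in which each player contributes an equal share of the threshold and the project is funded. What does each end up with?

84 labor-hours

Equal share of the threshold: 170/10 = 17.
At this profile no one gains by cutting their contribution: any cut drops the total below 170, the project is cancelled, contributions are refunded, and the deviator ends with 49, which is less than 49 − 17 + 52 = 84. Contributing more than 17 just wastes the excess. So contributing exactly 17 is a best response.
Each player's payoff: 49 − 17 + 52 = 84.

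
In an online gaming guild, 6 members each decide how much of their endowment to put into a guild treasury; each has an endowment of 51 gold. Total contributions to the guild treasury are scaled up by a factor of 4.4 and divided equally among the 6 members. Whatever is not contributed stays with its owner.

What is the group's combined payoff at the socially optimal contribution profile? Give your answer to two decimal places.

Each contributed unit returns 4.400 to the group as a whole (0.7333 to each of 6 players), which exceeds 1, so the social optimum is full contribution: group total = 4.400 × 306 = 1346.40.

1346.40 gold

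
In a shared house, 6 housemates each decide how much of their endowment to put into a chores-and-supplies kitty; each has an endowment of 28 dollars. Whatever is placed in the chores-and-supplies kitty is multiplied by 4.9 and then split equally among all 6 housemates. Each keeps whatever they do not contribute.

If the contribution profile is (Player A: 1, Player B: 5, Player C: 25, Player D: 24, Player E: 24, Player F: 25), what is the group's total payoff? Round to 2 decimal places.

573.60 dollars

Total contributed: 1 + 5 + 25 + 24 + 24 + 25 = 104; total kept: 6 × 28 − 104 = 64.
The chores-and-supplies kitty pays out 4.9 × 104 = 509.60 in aggregate.
Group total = 64 + 509.60 = 573.60.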